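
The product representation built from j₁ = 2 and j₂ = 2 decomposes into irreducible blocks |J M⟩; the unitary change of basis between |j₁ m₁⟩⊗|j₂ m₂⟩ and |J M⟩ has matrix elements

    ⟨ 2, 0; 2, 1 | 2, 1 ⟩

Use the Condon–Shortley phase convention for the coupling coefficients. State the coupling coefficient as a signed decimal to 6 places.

−√(1/14) ≈ -0.267261

triangle: 2!*2!*2!/7! = 8/5040
(j±m)!: 2!*2!*3!*1!*3!*1! = 144
prefactor² = (2J+1)*Δ*N² = 8/7
  k=1: −1/(1!*1!*1!*2!*1!*0!) = -1/2
  k=2: +1/(2!*0!*0!*1!*2!*1!) = 1/4
Σ = -1/4  ⇒  CG² = 8/7*(-1/4)² = 1/14
CG = −√(1/14) = -0.267261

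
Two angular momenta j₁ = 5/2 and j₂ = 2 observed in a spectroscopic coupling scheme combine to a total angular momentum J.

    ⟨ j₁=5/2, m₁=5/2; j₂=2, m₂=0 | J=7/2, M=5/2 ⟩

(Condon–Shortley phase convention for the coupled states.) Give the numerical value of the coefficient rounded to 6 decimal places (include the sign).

+√(10/21) = +0.690066

√[8·1!4!3!/9! · 5!0!2!2!6!1!] = √(7680/7)
  +(−1)^0/∏(0,1,0,2,4,1)! = 1/48  (running 1/48)
⟨..|..⟩ = √(7680/7)·(1/48) = +0.690066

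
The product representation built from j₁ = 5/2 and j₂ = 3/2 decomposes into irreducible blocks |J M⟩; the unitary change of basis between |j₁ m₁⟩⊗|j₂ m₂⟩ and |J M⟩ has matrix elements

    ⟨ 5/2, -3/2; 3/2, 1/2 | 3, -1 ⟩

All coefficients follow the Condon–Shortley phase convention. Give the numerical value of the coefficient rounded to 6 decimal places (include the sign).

j₁+j₂−J=1  J+j₁−j₂=4  J−j₁+j₂=2  j₁+j₂+J+1=8
(j₁±m₁, j₂±m₂, J±M) = (1,4,2,1,2,4)
P² = 96/5
sum k=0..1:
  [0] +1/48 = 1/48
  [1] −1/6 = -1/6
S = -7/48
C² = P²·S² = 49/120 ; C = -0.639010

−√(49/120) = -0.639010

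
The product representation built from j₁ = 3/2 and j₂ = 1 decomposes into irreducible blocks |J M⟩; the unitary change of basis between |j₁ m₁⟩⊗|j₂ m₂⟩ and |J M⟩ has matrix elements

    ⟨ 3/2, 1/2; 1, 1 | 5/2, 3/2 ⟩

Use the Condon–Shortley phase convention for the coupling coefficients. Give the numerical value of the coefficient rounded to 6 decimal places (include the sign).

j₁+j₂−J=0  J+j₁−j₂=3  J−j₁+j₂=2  j₁+j₂+J+1=6
(j₁±m₁, j₂±m₂, J±M) = (2,1,2,0,4,1)
P² = 48/5
sum k=0..0:
  [0] +1/4 = 1/4
S = 1/4
C² = P²·S² = 3/5 ; C = +0.774597

+0.774597  (= +√(3/5))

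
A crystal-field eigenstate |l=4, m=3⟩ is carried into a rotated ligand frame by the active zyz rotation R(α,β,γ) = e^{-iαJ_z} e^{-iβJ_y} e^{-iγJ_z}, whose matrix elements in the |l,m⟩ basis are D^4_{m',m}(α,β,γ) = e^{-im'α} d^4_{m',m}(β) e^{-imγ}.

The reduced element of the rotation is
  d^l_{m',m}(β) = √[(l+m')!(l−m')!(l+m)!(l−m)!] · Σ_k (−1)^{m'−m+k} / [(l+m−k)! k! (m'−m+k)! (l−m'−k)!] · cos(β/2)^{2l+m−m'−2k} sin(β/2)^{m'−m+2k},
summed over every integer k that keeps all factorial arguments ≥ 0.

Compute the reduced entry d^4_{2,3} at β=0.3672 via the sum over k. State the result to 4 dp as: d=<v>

d=0.5439

d^4_{2,3}(β=0.3672) via the finite sum:
Half-angle: c=0.983193, s=0.182570. N=√(720·2·5040·1)=2693.993318
The bounds max(0,m−m')=1 and min(l+m,l−m')=2 give 2 terms
  k=1: (−1)^0·2693.9933/(720)·0.9832^7·0.1826^1 = +0.606687
  k=2: (−1)^1·2693.9933/(240)·0.9832^5·0.1826^3 = -0.062758
d^4_{2,3}(0.3672) = +0.606687 -0.062758 = +0.543929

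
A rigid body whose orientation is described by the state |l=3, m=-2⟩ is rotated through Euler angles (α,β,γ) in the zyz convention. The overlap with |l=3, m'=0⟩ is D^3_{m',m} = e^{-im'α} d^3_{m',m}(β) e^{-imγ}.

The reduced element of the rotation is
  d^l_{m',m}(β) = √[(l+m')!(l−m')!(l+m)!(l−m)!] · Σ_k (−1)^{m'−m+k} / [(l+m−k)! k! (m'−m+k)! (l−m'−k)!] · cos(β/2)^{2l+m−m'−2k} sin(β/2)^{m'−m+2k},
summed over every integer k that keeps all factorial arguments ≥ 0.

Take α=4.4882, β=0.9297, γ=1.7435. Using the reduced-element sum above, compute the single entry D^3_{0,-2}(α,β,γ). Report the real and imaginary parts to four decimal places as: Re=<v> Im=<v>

Split into d^3_{0,-2}(β=0.9297) × two z-phases.
Half-angle: c=0.893889, s=0.448289. N=√(6·6·1·120)=65.726707
The bounds max(0,m−m')=0 and min(l+m,l−m')=1 give 2 terms
  k=0: (−1)^2·65.7267/(12)·0.8939^4·0.4483^2 = +0.702765
  k=1: (−1)^3·65.7267/(12)·0.8939^2·0.4483^4 = -0.176750
d^3_{0,-2}(0.9297) = +0.702765 -0.176750 = +0.526015
Attach z-rotation phases: D = e^{-i(0)(4.4882)}·(+0.526015)·e^{-i(-2)(1.7435)} = -0.494948-0.178098i

Re=-0.4949 Im=-0.1781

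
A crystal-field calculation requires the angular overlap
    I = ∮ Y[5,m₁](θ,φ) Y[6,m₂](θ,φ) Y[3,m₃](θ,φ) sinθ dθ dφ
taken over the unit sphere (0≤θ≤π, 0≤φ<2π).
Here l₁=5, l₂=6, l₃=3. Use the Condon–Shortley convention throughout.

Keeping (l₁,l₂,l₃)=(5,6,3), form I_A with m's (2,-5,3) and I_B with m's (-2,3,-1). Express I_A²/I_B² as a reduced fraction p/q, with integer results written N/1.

Shared (l₁,l₂,l₃)=(5,6,3): N and (l;000)² cancel in I_A²/I_B².
A: Δ = 8!·2!·4!/15! = 1/675675; Racah Σ t=1..1: t=1:−1/241920 = -1/241920; ⇒ 3j(5 6 3; 2 -5 3)² = 2/91, sgn -1
B: Δ = 8!·2!·4!/15! = 1/675675; Racah Σ t=5..7: t=5:−1/34560 t=6:+1/8640 t=7:−1/40320 = 1/16128; ⇒ 3j(5 6 3; -2 3 -1)² = 18/1001, sgn +1
I_A²/I_B² = (2/91)/(18/1001) = 11/9

11/9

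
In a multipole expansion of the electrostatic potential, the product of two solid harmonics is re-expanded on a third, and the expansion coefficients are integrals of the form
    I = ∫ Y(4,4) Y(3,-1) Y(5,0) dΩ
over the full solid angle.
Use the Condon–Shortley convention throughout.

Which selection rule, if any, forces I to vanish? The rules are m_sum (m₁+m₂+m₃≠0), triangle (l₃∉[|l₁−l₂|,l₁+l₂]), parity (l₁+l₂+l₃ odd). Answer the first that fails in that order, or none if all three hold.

m_sum

Σmᵢ = 3  ✗
l₃∈[|l₁−l₂|,l₁+l₂]=[1,7], have l₃=5
Σlᵢ = 12 ⇒ even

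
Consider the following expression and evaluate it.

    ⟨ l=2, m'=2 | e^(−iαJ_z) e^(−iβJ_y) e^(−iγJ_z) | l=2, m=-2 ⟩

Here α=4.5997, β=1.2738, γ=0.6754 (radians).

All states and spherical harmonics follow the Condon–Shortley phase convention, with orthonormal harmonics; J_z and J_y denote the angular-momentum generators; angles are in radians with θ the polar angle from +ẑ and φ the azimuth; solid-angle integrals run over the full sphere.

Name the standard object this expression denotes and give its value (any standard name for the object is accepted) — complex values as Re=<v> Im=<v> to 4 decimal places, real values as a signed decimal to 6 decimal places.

This is a Wigner D-matrix element — the rotation-matrix element ⟨l m'| R(α,β,γ) |l m⟩ in the angular-momentum basis.
Split into d^2_{2,-2}(β=1.2738) × two z-phases.
c=cos(1.273800/2)=0.803943, s=sin(1.273800/2)=0.594706; N=√[24·1·1·24]=24.000000
k: max(0,(-2)−(2))=0 … min(2+(-2),2−(2))=0
  k=0: (−1)^4·24.0000/(24)·0.8039^0·0.5947^4 = +0.125086
d^2_{2,-2}(1.2738) = +0.125086
Attach z-rotation phases: D = e^{-i(2)(4.5997)}·(+0.125086)·e^{-i(-2)(0.6754)} = +0.000673-0.125084i

Wigner D-matrix element, Re=0.0007 Im=-0.1251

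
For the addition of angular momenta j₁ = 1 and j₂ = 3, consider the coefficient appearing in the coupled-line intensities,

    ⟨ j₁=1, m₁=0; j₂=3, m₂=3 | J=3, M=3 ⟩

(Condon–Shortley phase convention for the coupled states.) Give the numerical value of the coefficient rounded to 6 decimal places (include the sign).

-0.866025  (= −√(3/4))

triangle: 1!×1!×5!/8! = 120/40320
(j±m)!: 1!×1!×6!×0!×6!×0! = 518400
prefactor² = (2J+1)×Δ×N² = 10800
  k=1: −1/(1!×0!×0!×5!×1!×0!) = -1/120
Σ = -1/120  ⇒  CG² = 10800×(-1/120)² = 3/4
CG = −√(3/4) = -0.866025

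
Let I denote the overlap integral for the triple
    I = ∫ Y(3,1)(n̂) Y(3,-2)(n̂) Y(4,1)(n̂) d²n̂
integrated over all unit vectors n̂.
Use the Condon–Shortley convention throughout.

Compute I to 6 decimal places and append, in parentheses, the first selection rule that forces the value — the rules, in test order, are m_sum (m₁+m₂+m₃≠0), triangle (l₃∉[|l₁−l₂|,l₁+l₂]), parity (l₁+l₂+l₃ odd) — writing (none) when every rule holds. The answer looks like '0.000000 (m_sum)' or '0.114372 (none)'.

0.145070 (none)

Checks pass: Σm=0; 10 even; l₃=4∈[0,6].
(2·3+1)(2·3+1)(2·4+1) = 441
Δ: 2! 4! 4! / 11! → 1/34650
sum: t=0:+1/72 t=1:−1/16 t=2:+1/72 = -5/144
3j²(3 3 4; 0 0 0) = Δ·Π!·Σ² = 2/77  (sign -1)
sum: t=0:+1/48 t=1:−1/144 = 1/72
3j²(3 3 4; 1 -2 1) = Δ·Π!·Σ² = 16/693  (sign -1)
combine: 4πI² = 441·2/77·16/693 = 32/121
take √, sign +1: I = 0.14506992
No selection rule forces the value: the integral is nonzero (none).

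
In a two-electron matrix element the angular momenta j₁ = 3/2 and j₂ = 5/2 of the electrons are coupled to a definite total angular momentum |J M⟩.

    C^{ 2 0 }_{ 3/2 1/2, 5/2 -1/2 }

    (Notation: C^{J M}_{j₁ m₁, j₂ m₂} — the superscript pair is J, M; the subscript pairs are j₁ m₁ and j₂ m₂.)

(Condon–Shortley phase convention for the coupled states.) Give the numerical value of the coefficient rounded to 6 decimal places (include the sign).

−√(1/14) = -0.267261

j₁+j₂−J=2  J+j₁−j₂=1  J−j₁+j₂=3  j₁+j₂+J+1=7
(j₁±m₁, j₂±m₂, J±M) = (2,1,2,3,2,2)
P² = 8/7
sum k=0..1:
  [0] +1/4 = 1/4
  [1] −1/2 = -1/2
S = -1/4
C² = P²·S² = 1/14 ; C = -0.267261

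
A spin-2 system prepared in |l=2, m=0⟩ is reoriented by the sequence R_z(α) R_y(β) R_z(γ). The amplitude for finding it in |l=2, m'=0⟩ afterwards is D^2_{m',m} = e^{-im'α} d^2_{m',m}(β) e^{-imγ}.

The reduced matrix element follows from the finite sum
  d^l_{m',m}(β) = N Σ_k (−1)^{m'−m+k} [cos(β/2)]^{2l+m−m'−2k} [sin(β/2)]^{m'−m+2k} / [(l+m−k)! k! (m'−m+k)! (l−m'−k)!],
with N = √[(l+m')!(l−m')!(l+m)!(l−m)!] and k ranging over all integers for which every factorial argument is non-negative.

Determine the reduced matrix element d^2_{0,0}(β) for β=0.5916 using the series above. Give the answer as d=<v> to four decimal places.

d^2_{0,0}(β=0.5916) via the finite sum:
c=cos(0.591600/2)=0.956569, s=sin(0.591600/2)=0.291505; N=√[2·2·2·2]=4.000000
Admissible k: 0..2 (factorial args all ≥0)
  k=0: (−1)^0·4.0000/(4)·0.9566^4·0.2915^0 = +0.837270
  k=1: (−1)^1·4.0000/(1)·0.9566^2·0.2915^2 = -0.311018
  k=2: (−1)^2·4.0000/(4)·0.9566^0·0.2915^4 = +0.007221
d^2_{0,0}(0.5916) = +0.837270 -0.311018 +0.007221 = +0.533473

d=0.5335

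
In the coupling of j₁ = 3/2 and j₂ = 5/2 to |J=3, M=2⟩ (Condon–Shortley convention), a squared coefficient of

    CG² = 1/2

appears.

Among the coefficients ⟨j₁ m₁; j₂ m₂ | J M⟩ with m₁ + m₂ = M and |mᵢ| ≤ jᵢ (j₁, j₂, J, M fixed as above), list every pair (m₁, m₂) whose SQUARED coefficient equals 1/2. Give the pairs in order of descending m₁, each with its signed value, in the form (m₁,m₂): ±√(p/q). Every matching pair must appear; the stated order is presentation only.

Admissible pairs with m₁+m₂ = M = 2: (-1/2,5/2), (1/2,3/2), (3/2,1/2)
  (m₁,m₂)=(3/2,1/2): CG² = 1/2, CG = +√(1/2)   ← matches the target
  (m₁,m₂)=(1/2,3/2): CG² = 1/12, CG = −√(1/12)
  (m₁,m₂)=(-1/2,5/2): CG² = 5/12, CG = −√(5/12)
Pairs with CG² = 1/2: (3/2,1/2): +√(1/2)

(3/2,1/2): +√(1/2)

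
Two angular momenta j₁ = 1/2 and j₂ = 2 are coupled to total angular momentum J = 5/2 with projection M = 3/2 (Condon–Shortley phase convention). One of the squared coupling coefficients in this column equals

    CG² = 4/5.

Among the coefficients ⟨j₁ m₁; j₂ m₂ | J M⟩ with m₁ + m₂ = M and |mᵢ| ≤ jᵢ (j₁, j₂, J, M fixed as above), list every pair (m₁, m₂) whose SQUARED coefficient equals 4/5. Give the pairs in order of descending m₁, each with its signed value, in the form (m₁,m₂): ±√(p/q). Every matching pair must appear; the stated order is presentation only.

(1/2,1): +√(4/5)

Admissible pairs with m₁+m₂ = M = 3/2: (-1/2,2), (1/2,1)
  (m₁,m₂)=(1/2,1): CG² = 4/5, CG = +√(4/5)   ← matches the target
  (m₁,m₂)=(-1/2,2): CG² = 1/5, CG = +√(1/5)
Pairs with CG² = 4/5: (1/2,1): +√(4/5)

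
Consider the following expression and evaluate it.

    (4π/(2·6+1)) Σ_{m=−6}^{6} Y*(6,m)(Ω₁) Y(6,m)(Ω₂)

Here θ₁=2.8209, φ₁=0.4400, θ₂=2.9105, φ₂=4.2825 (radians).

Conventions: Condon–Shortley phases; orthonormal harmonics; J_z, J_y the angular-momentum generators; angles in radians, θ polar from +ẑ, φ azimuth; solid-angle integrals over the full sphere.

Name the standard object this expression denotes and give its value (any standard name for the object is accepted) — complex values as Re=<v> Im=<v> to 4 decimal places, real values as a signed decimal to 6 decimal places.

This sum is the spherical-harmonic addition theorem: it equals the Legendre polynomial P_l(cos γ) of the angle γ between the two directions.
Addition theorem: P_6(cos γ) = (4π/13) Σ_m Y*_{lm}(Ω₁) Y_{lm}(Ω₂), m = −6…6:
  m=-6: Y*=-0.00042 + 0.00023j  Y=0.00006 - 0.00004j  product -0.00000 + 0.00000j
  m=-5: Y*=0.00291 - 0.00400j  Y=0.00086 + 0.00056j  product 0.00000 - 0.00000j
  m=-4: Y*=-0.00590 + 0.03082j  Y=-0.00137 + 0.00915j  product -0.00027 - 0.00010j
  m=-3: Y*=-0.03319 - 0.12956j  Y=-0.05433 + 0.01569j  product 0.00384 + 0.00652j
  m=-2: Y*=0.23829 + 0.28825j  Y=-0.15134 - 0.17571j  product 0.01459 - 0.08550j
  m=-1: Y*=-0.52950 - 0.24928j  Y=0.23743 - 0.51785j  product -0.25481 + 0.21502j
  m=+0: Y*=0.17876 + 0.00000j  Y=0.52086 + 0.00000j  product 0.09311 + 0.00000j
  m=+1: Y*=0.52950 - 0.24928j  Y=-0.23743 - 0.51785j  product -0.25481 - 0.21502j
  m=+2: Y*=0.23829 - 0.28825j  Y=-0.15134 + 0.17571j  product 0.01459 + 0.08550j
  m=+3: Y*=0.03319 - 0.12956j  Y=0.05433 + 0.01569j  product 0.00384 - 0.00652j
  m=+4: Y*=-0.00590 - 0.03082j  Y=-0.00137 - 0.00915j  product -0.00027 + 0.00010j
  m=+5: Y*=-0.00291 - 0.00400j  Y=-0.00086 + 0.00056j  product 0.00000 + 0.00000j
  m=+6: Y*=-0.00042 - 0.00023j  Y=0.00006 + 0.00004j  product -0.00000 - 0.00000j
Accumulated sum -0.38019 + 0.00000j; after 4π/(2l+1) scaling, -0.36751 + 0.00000j ⇒ P_6 = -0.367512

Legendre polynomial (addition theorem), -0.367512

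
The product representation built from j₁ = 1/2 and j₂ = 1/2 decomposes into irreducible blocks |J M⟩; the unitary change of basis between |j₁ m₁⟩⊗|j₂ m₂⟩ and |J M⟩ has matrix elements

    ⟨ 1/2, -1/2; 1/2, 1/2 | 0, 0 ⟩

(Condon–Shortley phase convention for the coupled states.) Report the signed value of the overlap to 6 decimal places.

√[1·1!0!0!/2! · 0!1!1!0!0!0!] = √(1/2)
  +(−1)^1/∏(1,0,0,0,0,0)! = -1  (running -1)
⟨..|..⟩ = √(1/2)·(-1) = -0.707107

−√(1/2) ≈ -0.707107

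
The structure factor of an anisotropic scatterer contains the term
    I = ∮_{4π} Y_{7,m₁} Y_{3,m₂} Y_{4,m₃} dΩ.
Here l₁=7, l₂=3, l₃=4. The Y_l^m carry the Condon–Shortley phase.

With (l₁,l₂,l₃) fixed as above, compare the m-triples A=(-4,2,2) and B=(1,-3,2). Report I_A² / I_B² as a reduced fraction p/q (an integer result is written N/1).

99/2

Shared (l₁,l₂,l₃)=(7,3,4): N and (l;000)² cancel in I_A²/I_B².
A: Δ = 6!·8!·0!/15! = 1/45045; Racah Σ t=5..5: t=5:−1/172800 = -1/172800; ⇒ 3j(7 3 4; -4 2 2)² = 2/65, sgn -1
B: Δ = 6!·8!·0!/15! = 1/45045; Racah Σ t=0..0: t=0:+1/1036800 = 1/1036800; ⇒ 3j(7 3 4; 1 -3 2)² = 4/6435, sgn +1
I_A²/I_B² = (2/65)/(4/6435) = 99/2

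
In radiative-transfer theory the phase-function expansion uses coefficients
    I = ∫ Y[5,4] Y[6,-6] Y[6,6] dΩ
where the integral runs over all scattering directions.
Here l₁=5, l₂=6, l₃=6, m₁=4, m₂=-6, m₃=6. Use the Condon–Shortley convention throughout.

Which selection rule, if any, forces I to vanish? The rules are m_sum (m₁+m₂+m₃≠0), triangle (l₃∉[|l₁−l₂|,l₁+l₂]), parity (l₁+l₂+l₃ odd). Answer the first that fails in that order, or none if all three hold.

m_sum

m₁+m₂+m₃ = 4 − 6 + 6 = 4  ✗
triangle: |5−6|=1 ≤ l₃=6 ≤ 5+6=11
parity: l₁+l₂+l₃ = 17 is odd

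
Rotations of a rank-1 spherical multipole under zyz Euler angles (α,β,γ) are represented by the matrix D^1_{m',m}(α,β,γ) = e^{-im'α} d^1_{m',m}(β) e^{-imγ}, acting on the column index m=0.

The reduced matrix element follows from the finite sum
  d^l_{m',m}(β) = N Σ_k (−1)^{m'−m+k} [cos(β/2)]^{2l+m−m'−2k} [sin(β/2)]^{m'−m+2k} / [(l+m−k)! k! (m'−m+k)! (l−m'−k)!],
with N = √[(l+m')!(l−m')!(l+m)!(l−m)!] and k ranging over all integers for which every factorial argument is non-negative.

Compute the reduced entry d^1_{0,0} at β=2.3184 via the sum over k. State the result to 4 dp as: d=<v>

d=-0.6799

d^1_{0,0}(β=2.3184) via the finite sum:
Half-angle: c=0.400073, s=0.916483. N=√(1·1·1·1)=1.000000
k∈{0,1} keeps every argument non-negative
  k=0: (−1)^0·1.0000/(1)·0.4001^2·0.9165^0 = +0.160058
  k=1: (−1)^1·1.0000/(1)·0.4001^0·0.9165^2 = -0.839942
d^1_{0,0}(2.3184) = +0.160058 -0.839942 = -0.679883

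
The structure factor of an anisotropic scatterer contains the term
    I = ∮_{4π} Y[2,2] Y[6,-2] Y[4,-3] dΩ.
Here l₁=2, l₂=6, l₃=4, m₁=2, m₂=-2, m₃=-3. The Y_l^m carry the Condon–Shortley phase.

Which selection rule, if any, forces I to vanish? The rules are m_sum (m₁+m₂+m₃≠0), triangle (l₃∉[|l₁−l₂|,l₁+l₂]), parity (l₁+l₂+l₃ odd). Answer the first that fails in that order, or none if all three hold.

m_sum

azimuthal sum: 2 − 2 − 3 = -3  ✗
4 ≤ 4 ≤ 8 (triangle on l)
L = 2 + 6 + 4 = 12 (even)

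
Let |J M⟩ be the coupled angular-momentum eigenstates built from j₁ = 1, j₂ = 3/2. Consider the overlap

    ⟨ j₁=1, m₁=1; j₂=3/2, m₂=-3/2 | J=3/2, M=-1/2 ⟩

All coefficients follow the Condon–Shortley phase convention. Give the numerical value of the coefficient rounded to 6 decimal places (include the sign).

+√(2/5) ≈ +0.632456

j₁+j₂−J=1  J+j₁−j₂=1  J−j₁+j₂=2  j₁+j₂+J+1=5
(j₁±m₁, j₂±m₂, J±M) = (2,0,0,3,1,2)
P² = 8/5
sum k=0..0:
  [0] +1/2 = 1/2
S = 1/2
C² = P²·S² = 2/5 ; C = +0.632456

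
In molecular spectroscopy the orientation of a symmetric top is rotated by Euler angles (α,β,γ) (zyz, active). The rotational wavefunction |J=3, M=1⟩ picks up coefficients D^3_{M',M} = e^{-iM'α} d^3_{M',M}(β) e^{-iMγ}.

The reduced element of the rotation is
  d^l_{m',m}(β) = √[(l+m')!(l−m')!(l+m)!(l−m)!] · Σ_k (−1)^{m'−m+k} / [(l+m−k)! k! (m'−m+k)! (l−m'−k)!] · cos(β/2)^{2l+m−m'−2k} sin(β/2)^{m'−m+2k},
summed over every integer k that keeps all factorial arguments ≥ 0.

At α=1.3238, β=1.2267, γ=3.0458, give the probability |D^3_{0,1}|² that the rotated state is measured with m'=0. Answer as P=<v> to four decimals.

First d^3_{0,1}(β=1.2267), then the phase factors e^{-i(0)α} and e^{-i(1)γ}:
c=cos(1.226700/2)=0.817724, s=sin(1.226700/2)=0.575610; N=√[6·6·24·2]=41.569219
Admissible k: 1..3 (factorial args all ≥0)
  k=1: (−1)^0·41.5692/(12)·0.8177^5·0.5756^1 = +0.729044
  k=2: (−1)^1·41.5692/(4)·0.8177^3·0.5756^3 = -1.083722
  k=3: (−1)^2·41.5692/(12)·0.8177^1·0.5756^5 = +0.178994
d^3_{0,1}(1.2267) = +0.729044 -1.083722 +0.178994 = -0.175684
|D^3_{0,1}|² = |d^3_{0,1}(β)|² = (-0.175684)² = 0.030865 (the z-rotation phases have unit modulus)

P=0.0309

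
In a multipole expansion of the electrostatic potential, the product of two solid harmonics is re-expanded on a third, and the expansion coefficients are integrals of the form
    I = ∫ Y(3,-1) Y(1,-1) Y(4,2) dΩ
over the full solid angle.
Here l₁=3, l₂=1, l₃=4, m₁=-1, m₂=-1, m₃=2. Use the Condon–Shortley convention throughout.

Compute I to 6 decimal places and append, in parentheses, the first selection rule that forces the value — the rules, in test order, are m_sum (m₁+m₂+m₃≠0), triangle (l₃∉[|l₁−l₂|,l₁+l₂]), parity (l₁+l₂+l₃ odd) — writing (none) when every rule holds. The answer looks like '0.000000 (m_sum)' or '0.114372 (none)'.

Rules hold: Σm=0, L=8 even, 2≤4≤4.
N = 7·3·9 = 189
Δ = 0!·6!·2!/9! = 1/252
Racah Σ t=0..0: t=0:+1/36 = 1/36
⇒ 3j(3 1 4; 0 0 0)² = 4/63, sgn +1
Racah Σ t=0..0: t=0:+1/96 = 1/96
⇒ 3j(3 1 4; -1 -1 2)² = 5/84, sgn +1
4πI² = N·(3j₀)²·(3jₘ)² = 5/7
I = +1·√(0.714286/4π) = 0.23841361
No selection rule forces the value: the integral is nonzero (none).

0.238414 (none)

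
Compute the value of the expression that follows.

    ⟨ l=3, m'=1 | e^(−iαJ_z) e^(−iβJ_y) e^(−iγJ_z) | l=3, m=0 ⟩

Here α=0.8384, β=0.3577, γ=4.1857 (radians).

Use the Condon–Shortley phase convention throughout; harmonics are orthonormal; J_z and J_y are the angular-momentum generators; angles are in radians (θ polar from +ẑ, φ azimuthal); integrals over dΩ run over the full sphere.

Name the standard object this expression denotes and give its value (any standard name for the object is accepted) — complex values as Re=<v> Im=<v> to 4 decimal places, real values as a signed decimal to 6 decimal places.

Wigner D-matrix element, Re=-0.3434 Im=0.3818

This is a Wigner D-matrix element — the rotation-matrix element ⟨l m'| R(α,β,γ) |l m⟩ in the angular-momentum basis.
First d^3_{1,0}(β=0.3577), then the phase factors e^{-i(1)α} and e^{-i(0)γ}:
Half-angle: c=0.984049, s=0.177898. N=√(24·2·6·6)=41.569219
k∈{0,1,2} keeps every argument non-negative
  k=0: (−1)^1·41.5692/(12)·0.9840^5·0.1779^1 = -0.568650
  k=1: (−1)^2·41.5692/(4)·0.9840^3·0.1779^3 = +0.055754
  k=2: (−1)^3·41.5692/(12)·0.9840^1·0.1779^5 = -0.000607
d^3_{1,0}(0.3577) = -0.568650 +0.055754 -0.000607 = -0.513504
Phases: e^{-i·(1)·0.8384}=+0.668653-0.743574i, e^{-i·(0)·4.1857}=+1.000000+0.000000i ⇒ D=-0.343356+0.381828i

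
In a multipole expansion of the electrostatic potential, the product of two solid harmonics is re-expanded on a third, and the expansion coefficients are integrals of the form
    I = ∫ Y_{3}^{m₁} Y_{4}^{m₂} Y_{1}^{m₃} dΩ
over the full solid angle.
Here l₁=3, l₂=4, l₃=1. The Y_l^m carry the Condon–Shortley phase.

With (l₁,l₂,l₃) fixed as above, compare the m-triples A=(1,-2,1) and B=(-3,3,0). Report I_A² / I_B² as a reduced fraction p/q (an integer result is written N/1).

15/7

Same 3,4,1: normalisation and zero-m 3j drop out of the ratio.
A: Δ: 6! 0! 2! / 9! → 1/252; sum: t=2:+1/96 = 1/96; 3j²(3 4 1; 1 -2 1) = Δ·Π!·Σ² = 5/84  (sign +1)
B: Δ: 6! 0! 2! / 9! → 1/252; sum: t=6:+1/720 = 1/720; 3j²(3 4 1; -3 3 0) = Δ·Π!·Σ² = 1/36  (sign -1)
I_A²/I_B² = (5/84)/(1/36) = 15/7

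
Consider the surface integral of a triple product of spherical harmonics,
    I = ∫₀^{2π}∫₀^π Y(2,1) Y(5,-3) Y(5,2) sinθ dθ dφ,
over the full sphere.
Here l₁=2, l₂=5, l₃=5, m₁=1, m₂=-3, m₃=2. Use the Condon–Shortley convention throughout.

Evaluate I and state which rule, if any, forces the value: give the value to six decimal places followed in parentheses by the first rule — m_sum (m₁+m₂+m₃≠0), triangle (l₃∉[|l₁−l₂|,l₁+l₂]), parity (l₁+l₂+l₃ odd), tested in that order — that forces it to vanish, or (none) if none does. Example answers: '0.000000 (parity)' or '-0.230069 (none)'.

-0.161739 (none)

Checks pass: Σm=0; 12 even; l₃=5∈[3,7].
(2·2+1)(2·5+1)(2·5+1) = 605
Δ: 2! 2! 8! / 13! → 1/38610
sum: t=0:+1/2880 t=1:−1/576 t=2:+1/2880 = -1/960
3j²(2 5 5; 0 0 0) = Δ·Π!·Σ² = 10/429  (sign +1)
sum: t=0:+1/2880 t=1:−1/10080 = 1/4032
3j²(2 5 5; 1 -3 2) = Δ·Π!·Σ² = 10/429  (sign -1)
combine: 4πI² = 605·10/429·10/429 = 500/1521
take √, sign -1: I = -0.16173926
No selection rule forces the value: the integral is nonzero (none).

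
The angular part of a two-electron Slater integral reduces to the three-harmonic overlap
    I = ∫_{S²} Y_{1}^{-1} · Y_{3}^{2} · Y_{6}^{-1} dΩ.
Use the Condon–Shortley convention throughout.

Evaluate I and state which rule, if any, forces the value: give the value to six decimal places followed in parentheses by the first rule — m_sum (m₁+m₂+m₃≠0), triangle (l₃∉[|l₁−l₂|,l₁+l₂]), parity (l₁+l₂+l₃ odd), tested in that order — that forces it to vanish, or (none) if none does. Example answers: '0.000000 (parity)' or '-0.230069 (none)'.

0.000000 (triangle)

l₃=6 ∉ [2,4] — triangle fails ⇒ I = 0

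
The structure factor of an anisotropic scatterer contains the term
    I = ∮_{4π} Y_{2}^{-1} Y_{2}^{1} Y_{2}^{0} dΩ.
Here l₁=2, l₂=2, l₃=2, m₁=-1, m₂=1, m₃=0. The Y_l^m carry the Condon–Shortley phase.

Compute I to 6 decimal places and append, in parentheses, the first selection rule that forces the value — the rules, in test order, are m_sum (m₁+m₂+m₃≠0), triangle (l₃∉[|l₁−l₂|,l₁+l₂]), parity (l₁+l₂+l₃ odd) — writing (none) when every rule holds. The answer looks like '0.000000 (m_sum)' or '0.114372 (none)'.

-0.090112 (none)

Rules hold: Σm=0, L=6 even, 0≤2≤4.
N = 5·5·5 = 125
Δ = 2!·2!·2!/7! = 1/630
Racah Σ t=0..2: t=0:+1/8 t=1:−1/1 t=2:+1/8 = -3/4
⇒ 3j(2 2 2; 0 0 0)² = 2/35, sgn -1
Racah Σ t=1..2: t=1:−1/4 t=2:+1/2 = 1/4
⇒ 3j(2 2 2; -1 1 0)² = 1/70, sgn +1
4πI² = N·(3j₀)²·(3jₘ)² = 5/49
I = -1·√(0.102041/4π) = -0.09011188
No selection rule forces the value: the integral is nonzero (none).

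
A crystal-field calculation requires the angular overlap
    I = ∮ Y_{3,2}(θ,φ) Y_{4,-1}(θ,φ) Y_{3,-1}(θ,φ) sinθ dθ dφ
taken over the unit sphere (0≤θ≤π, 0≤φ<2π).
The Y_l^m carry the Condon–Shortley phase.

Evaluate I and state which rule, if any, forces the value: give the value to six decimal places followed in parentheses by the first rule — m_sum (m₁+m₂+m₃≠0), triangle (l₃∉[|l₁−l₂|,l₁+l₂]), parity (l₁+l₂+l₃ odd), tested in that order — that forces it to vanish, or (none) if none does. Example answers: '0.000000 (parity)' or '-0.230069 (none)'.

Rules hold: Σm=0, L=10 even, 1≤3≤7.
N = 7·9·7 = 441
Δ = 4!·2!·4!/11! = 1/34650
Racah Σ t=1..3: t=1:−1/72 t=2:+1/16 t=3:−1/72 = 5/144
⇒ 3j(3 4 3; 0 0 0)² = 2/77, sgn -1
Racah Σ t=0..1: t=0:+1/144 t=1:−1/48 = -1/72
⇒ 3j(3 4 3; 2 -1 -1)² = 16/693, sgn -1
4πI² = N·(3j₀)²·(3jₘ)² = 32/121
I = +1·√(0.264463/4π) = 0.14506992
No selection rule forces the value: the integral is nonzero (none).

0.145070 (none)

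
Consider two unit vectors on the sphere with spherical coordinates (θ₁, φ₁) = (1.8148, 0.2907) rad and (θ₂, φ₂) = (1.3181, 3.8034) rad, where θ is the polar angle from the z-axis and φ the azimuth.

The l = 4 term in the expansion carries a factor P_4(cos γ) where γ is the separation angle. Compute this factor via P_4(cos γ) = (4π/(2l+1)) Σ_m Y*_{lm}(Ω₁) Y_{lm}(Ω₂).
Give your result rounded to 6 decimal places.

0.447667

Addition theorem: P_4(cos γ) = (4π/9) Σ_m Y*_{lm}(Ω₁) Y_{lm}(Ω₂), m = −4…4:
  [-4]  conj(Y_{4,-4})(Ω₁) = +0.155686+0.360175i ; Y_{4,-4}(Ω₂) = -0.342371-0.184540i ; Δ = +0.013164-0.152044i
  [-3]  conj(Y_{4,-3})(Ω₁) = -0.177726-0.211563i ; Y_{4,-3}(Ω₂) = +0.114433+0.259990i ; Δ = +0.034667-0.070417i
  [-2]  conj(Y_{4,-2})(Ω₁) = -0.155693-0.102317i ; Y_{4,-2}(Ω₂) = -0.043158+0.171029i ; Δ = +0.024218-0.022212i
  [-1]  conj(Y_{4,-1})(Ω₁) = +0.275351+0.082378i ; Y_{4,-1}(Ω₂) = +0.231504-0.180343i ; Δ = +0.078601-0.030587i
  [+0]  conj(Y_{4,0})(Ω₁) = +0.144742-0.000000i ; Y_{4,0}(Ω₂) = +0.133451+0.000000i ; Δ = +0.019316+0.000000i
  [+1]  conj(Y_{4,1})(Ω₁) = -0.275351+0.082378i ; Y_{4,1}(Ω₂) = -0.231504-0.180343i ; Δ = +0.078601+0.030587i
  [+2]  conj(Y_{4,2})(Ω₁) = -0.155693+0.102317i ; Y_{4,2}(Ω₂) = -0.043158-0.171029i ; Δ = +0.024218+0.022212i
  [+3]  conj(Y_{4,3})(Ω₁) = +0.177726-0.211563i ; Y_{4,3}(Ω₂) = -0.114433+0.259990i ; Δ = +0.034667+0.070417i
  [+4]  conj(Y_{4,4})(Ω₁) = +0.155686-0.360175i ; Y_{4,4}(Ω₂) = -0.342371+0.184540i ; Δ = +0.013164+0.152044i
Σ over m = +0.320618+0.000000i; ×(4π/9) → +0.447667+0.000000i. Real part: 0.447667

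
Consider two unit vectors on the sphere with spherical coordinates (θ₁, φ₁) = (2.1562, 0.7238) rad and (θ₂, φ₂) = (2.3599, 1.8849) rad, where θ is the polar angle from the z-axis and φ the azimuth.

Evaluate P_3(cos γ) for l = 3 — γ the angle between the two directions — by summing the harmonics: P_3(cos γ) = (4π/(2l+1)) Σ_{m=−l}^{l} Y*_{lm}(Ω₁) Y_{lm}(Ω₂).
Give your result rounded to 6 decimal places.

-0.325659

Summing Y*_{l m}(θ₁,φ₁)·Y_{l m}(θ₂,φ₂) over m ∈ [−3, 3]; prefactor 4π/(2·3+1) = 1.795196:
  term(m=-3) = -0.03320 + 0.01181j   from Y*(Ω₁)=-0.13653 + 0.19931j, Y(Ω₂)=0.11800 + 0.08576j
  term(m=-2) = -0.09640 - 0.10319j   from Y*(Ω₁)=-0.04821 - 0.38931j, Y(Ω₂)=0.29125 - 0.21156j
  term(m=-1) = 0.01953 - 0.04497j   from Y*(Ω₁)=0.10626 + 0.09392j, Y(Ω₂)=-0.10682 - 0.32881j
  term(m=+0) = 0.03874 + 0.00000j   from Y*(Ω₁)=0.30383 + 0.00000j, Y(Ω₂)=0.12752 + 0.00000j
  term(m=+1) = 0.01953 + 0.04497j   from Y*(Ω₁)=-0.10626 + 0.09392j, Y(Ω₂)=0.10682 - 0.32881j
  term(m=+2) = -0.09640 + 0.10319j   from Y*(Ω₁)=-0.04821 + 0.38931j, Y(Ω₂)=0.29125 + 0.21156j
  term(m=+3) = -0.03320 - 0.01181j   from Y*(Ω₁)=0.13653 + 0.19931j, Y(Ω₂)=-0.11800 + 0.08576j
Accumulated sum -0.18141 + 0.00000j; after 4π/(2l+1) scaling, -0.32566 + 0.00000j ⇒ P_3 = -0.325659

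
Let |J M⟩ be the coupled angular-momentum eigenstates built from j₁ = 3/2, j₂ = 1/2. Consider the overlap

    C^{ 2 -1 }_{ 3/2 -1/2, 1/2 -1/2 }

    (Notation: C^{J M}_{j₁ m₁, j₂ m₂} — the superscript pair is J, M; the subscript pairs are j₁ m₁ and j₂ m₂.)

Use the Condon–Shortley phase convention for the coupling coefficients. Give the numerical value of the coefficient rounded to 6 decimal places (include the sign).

+0.866025  (= +√(3/4))

triangle: 0!·3!·1!/5! = 6/120
(j±m)!: 1!·2!·0!·1!·1!·3! = 12
prefactor² = (2J+1)·Δ·N² = 3
  k=0: +1/(0!·0!·2!·0!·1!·1!) = 1/2
Σ = 1/2  ⇒  CG² = 3·(1/2)² = 3/4
CG = +√(3/4) = +0.866025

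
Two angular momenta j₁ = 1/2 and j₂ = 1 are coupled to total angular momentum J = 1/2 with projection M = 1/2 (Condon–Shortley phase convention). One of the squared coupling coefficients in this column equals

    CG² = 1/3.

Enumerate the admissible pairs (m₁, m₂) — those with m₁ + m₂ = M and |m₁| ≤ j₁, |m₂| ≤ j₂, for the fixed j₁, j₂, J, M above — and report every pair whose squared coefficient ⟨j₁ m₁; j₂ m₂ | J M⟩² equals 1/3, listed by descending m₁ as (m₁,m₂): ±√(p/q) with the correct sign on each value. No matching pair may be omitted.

(1/2,0): +√(1/3)

Admissible pairs with m₁+m₂ = M = 1/2: (-1/2,1), (1/2,0)
  (m₁,m₂)=(1/2,0): CG² = 1/3, CG = +√(1/3)   ← matches the target
  (m₁,m₂)=(-1/2,1): CG² = 2/3, CG = −√(2/3)
Pairs with CG² = 1/3: (1/2,0): +√(1/3)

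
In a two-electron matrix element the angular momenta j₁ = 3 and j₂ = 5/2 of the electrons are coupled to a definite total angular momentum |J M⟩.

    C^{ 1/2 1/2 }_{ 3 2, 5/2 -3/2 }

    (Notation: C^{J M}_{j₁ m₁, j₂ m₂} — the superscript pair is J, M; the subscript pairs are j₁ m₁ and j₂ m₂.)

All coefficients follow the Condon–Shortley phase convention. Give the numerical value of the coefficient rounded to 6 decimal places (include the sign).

−√(5/21) ≈ -0.487950

j₁+j₂−J=5  J+j₁−j₂=1  J−j₁+j₂=0  j₁+j₂+J+1=7
(j₁±m₁, j₂±m₂, J±M) = (5,1,1,4,1,0)
P² = 960/7
sum k=1..1:
  [1] −1/24 = -1/24
S = -1/24
C² = P²·S² = 5/21 ; C = -0.487950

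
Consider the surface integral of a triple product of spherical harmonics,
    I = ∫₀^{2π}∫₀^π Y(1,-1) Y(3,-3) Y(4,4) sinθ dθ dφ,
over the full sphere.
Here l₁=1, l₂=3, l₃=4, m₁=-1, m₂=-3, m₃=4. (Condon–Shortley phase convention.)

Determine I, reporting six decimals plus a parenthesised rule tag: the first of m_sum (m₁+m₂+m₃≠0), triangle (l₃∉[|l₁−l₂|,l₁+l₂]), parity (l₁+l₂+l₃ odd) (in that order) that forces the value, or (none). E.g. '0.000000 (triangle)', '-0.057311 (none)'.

0.325735 (none)

Rules hold: Σm=0, L=8 even, 2≤4≤4.
N = 3·7·9 = 189
Δ = 0!·2!·6!/9! = 1/252
Racah Σ t=0..0: t=0:+1/36 = 1/36
⇒ 3j(1 3 4; 0 0 0)² = 4/63, sgn +1
Racah Σ t=0..0: t=0:+1/1440 = 1/1440
⇒ 3j(1 3 4; -1 -3 4)² = 1/9, sgn +1
4πI² = N·(3j₀)²·(3jₘ)² = 4/3
I = +1·√(1.33333/4π) = 0.32573501
No selection rule forces the value: the integral is nonzero (none).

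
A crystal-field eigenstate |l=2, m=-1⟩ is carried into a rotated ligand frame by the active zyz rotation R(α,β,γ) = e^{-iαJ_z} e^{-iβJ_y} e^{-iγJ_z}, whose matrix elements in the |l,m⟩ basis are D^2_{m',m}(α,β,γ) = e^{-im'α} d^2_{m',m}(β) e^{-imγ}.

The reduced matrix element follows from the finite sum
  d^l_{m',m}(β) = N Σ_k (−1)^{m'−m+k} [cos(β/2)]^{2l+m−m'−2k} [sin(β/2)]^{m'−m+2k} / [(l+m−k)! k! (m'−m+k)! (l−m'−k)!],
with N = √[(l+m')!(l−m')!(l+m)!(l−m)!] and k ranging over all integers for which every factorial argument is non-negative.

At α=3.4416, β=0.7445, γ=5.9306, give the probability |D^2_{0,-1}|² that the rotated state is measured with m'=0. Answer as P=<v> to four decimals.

D^2_{0,-1}(3.4416,0.7445,5.9306) = e^{-i·0·3.4416}·d^2_{0,-1}(0.7445)·e^{-i·-1·5.9306}. Compute d first:
c=cos(0.744500/2)=0.931511, s=sin(0.744500/2)=0.363712; N=√[2·2·1·6]=4.898979
k∈{0,1} keeps every argument non-negative
  k=0: (−1)^1·4.8990/(2)·0.9315^3·0.3637^1 = -0.720109
  k=1: (−1)^2·4.8990/(2)·0.9315^1·0.3637^3 = +0.109784
d^2_{0,-1}(0.7445) = -0.720109 +0.109784 = -0.610325
|D^2_{0,-1}|² = |d^2_{0,-1}(β)|² = (-0.610325)² = 0.372497 (the z-rotation phases have unit modulus)

P=0.3725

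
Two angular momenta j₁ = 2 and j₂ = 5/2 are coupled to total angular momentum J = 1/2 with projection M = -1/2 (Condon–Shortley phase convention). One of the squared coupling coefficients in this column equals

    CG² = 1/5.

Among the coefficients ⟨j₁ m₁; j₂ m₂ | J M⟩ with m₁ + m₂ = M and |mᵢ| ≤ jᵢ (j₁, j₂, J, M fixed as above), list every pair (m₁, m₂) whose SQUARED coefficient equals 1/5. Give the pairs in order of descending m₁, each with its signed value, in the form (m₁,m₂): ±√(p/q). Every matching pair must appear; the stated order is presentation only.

Admissible pairs with m₁+m₂ = M = -1/2: (-2,3/2), (-1,1/2), (0,-1/2), (1,-3/2), (2,-5/2)
  (m₁,m₂)=(2,-5/2): CG² = 1/3, CG = +√(1/3)
  (m₁,m₂)=(1,-3/2): CG² = 4/15, CG = −√(4/15)
  (m₁,m₂)=(0,-1/2): CG² = 1/5, CG = +√(1/5)   ← matches the target
  (m₁,m₂)=(-1,1/2): CG² = 2/15, CG = −√(2/15)
  (m₁,m₂)=(-2,3/2): CG² = 1/15, CG = +√(1/15)
Pairs with CG² = 1/5: (0,-1/2): +√(1/5)

(0,-1/2): +√(1/5)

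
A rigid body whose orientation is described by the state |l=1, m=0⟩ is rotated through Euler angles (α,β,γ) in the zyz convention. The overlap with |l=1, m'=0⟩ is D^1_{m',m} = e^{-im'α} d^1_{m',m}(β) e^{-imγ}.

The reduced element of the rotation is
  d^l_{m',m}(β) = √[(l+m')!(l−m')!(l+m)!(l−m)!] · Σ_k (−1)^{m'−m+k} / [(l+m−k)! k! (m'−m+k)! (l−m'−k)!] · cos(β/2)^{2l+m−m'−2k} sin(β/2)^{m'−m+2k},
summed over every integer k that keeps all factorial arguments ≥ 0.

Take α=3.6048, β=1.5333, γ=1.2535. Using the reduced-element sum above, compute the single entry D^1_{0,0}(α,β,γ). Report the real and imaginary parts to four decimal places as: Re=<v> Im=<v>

Re=0.0375 Im=0.0000

Split into d^1_{0,0}(β=1.5333) × two z-phases.
Half-angle: c=0.720239, s=0.693726. N=√(1·1·1·1)=1.000000
Admissible k: 0..1 (factorial args all ≥0)
  k=0: (−1)^0·1.0000/(1)·0.7202^2·0.6937^0 = +0.518744
  k=1: (−1)^1·1.0000/(1)·0.7202^0·0.6937^2 = -0.481256
d^1_{0,0}(1.5333) = +0.518744 -0.481256 = +0.037488
Attach z-rotation phases: D = e^{-i(0)(3.6048)}·(+0.037488)·e^{-i(0)(1.2535)} = +0.037488+0.000000i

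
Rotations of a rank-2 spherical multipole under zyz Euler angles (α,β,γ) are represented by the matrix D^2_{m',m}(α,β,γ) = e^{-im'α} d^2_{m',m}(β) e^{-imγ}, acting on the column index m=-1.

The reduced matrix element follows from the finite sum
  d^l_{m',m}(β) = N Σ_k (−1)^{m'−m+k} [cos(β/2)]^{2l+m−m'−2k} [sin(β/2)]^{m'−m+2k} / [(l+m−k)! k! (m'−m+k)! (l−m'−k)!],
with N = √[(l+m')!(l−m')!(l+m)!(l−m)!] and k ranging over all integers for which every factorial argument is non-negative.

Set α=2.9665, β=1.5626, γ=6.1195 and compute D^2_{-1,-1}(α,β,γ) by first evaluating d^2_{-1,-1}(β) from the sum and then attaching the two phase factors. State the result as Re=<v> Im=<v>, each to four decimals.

Re=0.4677 Im=-0.1648

D^2_{-1,-1}(2.9665,1.5626,6.1195) = e^{-i·-1·2.9665}·d^2_{-1,-1}(1.5626)·e^{-i·-1·6.1195}. Compute d first:
c=cos(1.562600/2)=0.709999, s=sin(1.562600/2)=0.704203; N=√[1·6·1·6]=6.000000
Admissible k: 0..1 (factorial args all ≥0)
  k=0: (−1)^0·6.0000/(6)·0.7100^4·0.7042^0 = +0.254115
  k=1: (−1)^1·6.0000/(2)·0.7100^2·0.7042^2 = -0.749950
d^2_{-1,-1}(1.5626) = +0.254115 -0.749950 = -0.495835
Attach z-rotation phases: D = e^{-i(-1)(2.9665)}·(-0.495835)·e^{-i(-1)(6.1195)} = +0.467652-0.164783i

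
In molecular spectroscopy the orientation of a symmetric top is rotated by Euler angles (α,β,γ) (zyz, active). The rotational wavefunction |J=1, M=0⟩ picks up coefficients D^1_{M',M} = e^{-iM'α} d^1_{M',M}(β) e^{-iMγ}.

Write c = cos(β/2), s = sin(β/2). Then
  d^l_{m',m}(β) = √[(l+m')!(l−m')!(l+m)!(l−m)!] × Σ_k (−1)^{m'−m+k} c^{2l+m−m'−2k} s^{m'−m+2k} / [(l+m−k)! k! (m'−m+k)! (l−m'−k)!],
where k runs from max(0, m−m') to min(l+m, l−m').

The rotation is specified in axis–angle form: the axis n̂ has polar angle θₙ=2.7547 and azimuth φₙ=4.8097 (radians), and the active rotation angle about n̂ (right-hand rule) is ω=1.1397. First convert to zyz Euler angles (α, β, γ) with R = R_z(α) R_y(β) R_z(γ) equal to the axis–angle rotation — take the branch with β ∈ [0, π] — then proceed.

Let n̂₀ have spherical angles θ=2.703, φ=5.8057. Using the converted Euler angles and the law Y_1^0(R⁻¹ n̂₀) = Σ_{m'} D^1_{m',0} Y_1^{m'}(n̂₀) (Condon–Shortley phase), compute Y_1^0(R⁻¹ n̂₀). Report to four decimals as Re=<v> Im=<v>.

Axis–angle → zyz. n̂ = (sinθₙcosφₙ, sinθₙsinφₙ, cosθₙ) = (+0.036659, -0.375528, -0.926086), ω = 1.1397.
R = I cosω + sinω [n̂]ₓ + (1−cosω) n̂n̂ᵀ gives
  R = [+0.418649, +0.833343, -0.360933; -0.849371, +0.499960, +0.169144; +0.321407, +0.235754, +0.917125]
β = atan2(√(R₁₃²+R₂₃²), R₃₃) = 0.409990; α = atan2(R₂₃, R₁₃) mod 2π = 2.703354; γ = atan2(R₃₂, −R₃₁) mod 2π = 2.508732
Need the full column D^1_{m',0} for m'=−1..1 at α=2.7034, β=0.4100, γ=2.5087.
cos(β/2)=0.979062, sin(β/2)=0.203562
d^1_{-1,0}: single k=1 term ⇒ +0.281853;  D = -0.255218+0.119603i
d^1_{0,0}: k∈[0..1] ⇒ +0.958562 -0.041438 = +0.917125;  D = +0.917125+0.000000i
d^1_{1,0}: single k=0 term ⇒ -0.281853;  D = +0.255218+0.119603i
Y_1^{m'}(θ=2.703,φ=5.8057) and Σ D·Y over m':
  (-0.2552+0.1196i)·(+0.1303+0.0674i)  (+0.9171+0.0000i)·(-0.4424+0.0000i)  (+0.2552+0.1196i)·(-0.1303+0.0674i)
Y_1^0(R⁻¹ n̂) = -0.488339+0.000000i

Re=-0.4883 Im=0.0000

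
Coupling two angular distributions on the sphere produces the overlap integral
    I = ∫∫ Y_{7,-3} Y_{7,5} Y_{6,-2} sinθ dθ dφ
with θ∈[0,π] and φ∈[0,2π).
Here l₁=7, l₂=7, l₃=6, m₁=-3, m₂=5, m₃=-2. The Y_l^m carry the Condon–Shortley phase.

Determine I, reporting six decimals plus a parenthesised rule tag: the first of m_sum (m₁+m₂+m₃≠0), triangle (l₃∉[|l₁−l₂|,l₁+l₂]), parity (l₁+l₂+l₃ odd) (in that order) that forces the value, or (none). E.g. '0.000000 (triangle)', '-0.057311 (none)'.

m-sum 0 ✓  L=20 even ✓  0≤6≤14 ✓
Π(2lᵢ+1) = 15×15×13 = 2925
triangle coeff Δ(7,7,6) = 1/2444321880
Σ_t [1,7]: t=1:−1/2612736000 t=2:+1/20736000 t=3:−1/1658880 t=4:+1/746496 t=5:−1/1658880 t=6:+1/20736000 t=7:−1/2612736000 = 1/4354560
(3j)²=1000/138567 [(7 7 6; 0 0 0)], sign=+1
Σ_t [6,8]: t=6:+1/49766400 t=7:−1/21772800 t=8:+1/92897280 = -1/66355200
(3j)²=63/8398 [(7 7 6; -3 5 -2)], sign=-1
⇒ 4πI² = 2362500/14919047
I = (-1)√(2362500/14919047/(4π)) = -0.11225623
No selection rule forces the value: the integral is nonzero (none).

-0.112256 (none)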